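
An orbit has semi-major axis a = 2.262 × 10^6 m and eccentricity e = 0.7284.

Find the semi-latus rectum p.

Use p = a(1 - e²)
a = 2.262 × 10^6 m
e = 0.7284,  e² = 0.530567,  1 − e² = 0.469433
p = a(1 − e²) = 2.262 × 10^6 m × 0.469433 = 1.06186 × 10^6 m ≈ 1.062 × 10^6 m

Final answer: p = 1.062 × 10^6 m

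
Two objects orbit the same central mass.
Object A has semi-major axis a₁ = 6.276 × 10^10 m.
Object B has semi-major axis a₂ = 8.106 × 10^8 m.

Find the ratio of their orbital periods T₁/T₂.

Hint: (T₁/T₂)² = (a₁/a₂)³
a₁ = 6.276 × 10^10 m
a₂ = 8.106 × 10^8 m
a₁/a₂ = 77.4241
T₁/T₂ = (a₁/a₂)^(3/2) = (77.4241)^1.5 = 681.263

Final answer: T₁/T₂ = 681.3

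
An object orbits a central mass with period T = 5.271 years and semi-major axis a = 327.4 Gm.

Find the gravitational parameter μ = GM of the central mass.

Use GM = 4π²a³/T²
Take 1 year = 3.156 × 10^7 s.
T = 5.271 years = 1.66353 × 10^8 s
a = 327.4 Gm = 3.274 × 10^11 m
a³ = 3.50943 × 10^34 m³
T² = 2.76732 × 10^16 s²
GM = 4π² × (3.50943 × 10^34) / (2.76732 × 10^16) = 5.00652 × 10^19 m³/s²
GM ≈ 5.007 × 10^19 m³/s²

Final answer: GM = 5.007 × 10^19 m³/s²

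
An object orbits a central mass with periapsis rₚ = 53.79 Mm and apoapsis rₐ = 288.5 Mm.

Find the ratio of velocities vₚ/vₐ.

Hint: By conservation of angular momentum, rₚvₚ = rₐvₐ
rₚ = 53.79 Mm = 5.379 × 10^7 m
rₐ = 288.5 Mm = 2.885 × 10^8 m
rₚvₚ = rₐvₐ  ⇒  vₚ/vₐ = rₐ/rₚ
vₚ/vₐ = (2.885 × 10^8) / (5.379 × 10^7) = 5.36345

Final answer: vₚ/vₐ = 5.363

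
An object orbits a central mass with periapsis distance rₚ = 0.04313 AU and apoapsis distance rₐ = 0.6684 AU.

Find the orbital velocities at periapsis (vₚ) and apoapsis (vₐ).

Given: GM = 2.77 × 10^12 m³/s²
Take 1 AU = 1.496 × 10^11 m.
rₚ = 0.04313 AU = 6.45225 × 10^9 m
rₐ = 0.6684 AU = 9.99926 × 10^10 m
GM = 2.77 × 10^12 m³/s²
a = (rₚ + rₐ)/2 = 5.32224 × 10^10 m
Vis-viva: v² = GM (2/r − 1/a)
vₚ² = 2.77 × 10^12 × (3.09969 × 10^-10 − 1.87891 × 10^-11) = 806.57 m²/s²
vₚ = 28.4002 m/s ≈ 28.4 m/s
vₐ² = 2.77 × 10^12 × (2.00015 × 10^-11 − 1.87891 × 10^-11) = 3.35837 m²/s²
vₐ = 1.83258 m/s ≈ 1.833 m/s

Final answer: vₚ = 28.4 m/s, vₐ = 1.833 m/s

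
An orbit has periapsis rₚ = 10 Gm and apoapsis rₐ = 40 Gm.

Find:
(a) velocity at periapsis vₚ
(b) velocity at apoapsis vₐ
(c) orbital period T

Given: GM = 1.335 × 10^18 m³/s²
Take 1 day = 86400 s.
rₚ = 10 Gm = 1 × 10^10 m
rₐ = 40 Gm = 4 × 10^10 m
GM = 1.335 × 10^18 m³/s²
a = (rₚ + rₐ)/2 = 2.5 × 10^10 m
e = (rₐ − rₚ)/(rₐ + rₚ) = (3 × 10^10) / (5 × 10^10) = 0.6
(a) vₚ² = GM (2/rₚ − 1/a) = 1.335 × 10^18 × (2 × 10^-10 − 4 × 10^-11) = 2.136 × 10^8 m²/s²;  vₚ = 14615.1 m/s ≈ 14.62 km/s
(b) vₐ² = GM (2/rₐ − 1/a) = 1.335 × 10^18 × (5 × 10^-11 − 4 × 10^-11) = 1.335 × 10^7 m²/s²;  vₐ = 3653.77 m/s ≈ 3.654 km/s
(c) a³ = 1.5625 × 10^31 m³;  T = 2π √(a³/GM) = 2π × 3.42113 × 10^6 s = 2.14956 × 10^7 s ≈ 248.8 days

Final answer:
(a) velocity at periapsis vₚ = 14.62 km/s
(b) velocity at apoapsis vₐ = 3.654 km/s
(c) orbital period T = 248.8 days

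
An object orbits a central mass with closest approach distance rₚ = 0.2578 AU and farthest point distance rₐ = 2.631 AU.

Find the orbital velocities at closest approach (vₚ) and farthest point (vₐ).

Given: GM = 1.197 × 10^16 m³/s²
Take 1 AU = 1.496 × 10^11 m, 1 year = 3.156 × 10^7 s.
rₚ = 0.2578 AU = 3.85669 × 10^10 m
rₐ = 2.631 AU = 3.93598 × 10^11 m
GM = 1.197 × 10^16 m³/s²
a = (rₚ + rₐ)/2 = 2.16082 × 10^11 m
Vis-viva: v² = GM (2/r − 1/a)
vₚ² = 1.197 × 10^16 × (5.1858 × 10^-11 − 4.62787 × 10^-12) = 565344 m²/s²
vₚ = 751.894 m/s ≈ 0.1586 AU/year
vₐ² = 1.197 × 10^16 × (5.08133 × 10^-12 − 4.62787 × 10^-12) = 5427.97 m²/s²
vₐ = 73.6747 m/s ≈ 73.67 m/s

Final answer: vₚ = 0.1586 AU/year, vₐ = 73.67 m/s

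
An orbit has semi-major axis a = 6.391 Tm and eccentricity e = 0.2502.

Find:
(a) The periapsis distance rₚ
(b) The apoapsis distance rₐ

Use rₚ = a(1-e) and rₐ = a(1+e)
a = 6.391 Tm = 6.391 × 10^12 m
e = 0.2502:  1 − e = 0.7498,  1 + e = 1.2502
(a) rₚ = a(1 − e) = 6.391 × 10^12 m × 0.7498 = 4.79197 × 10^12 m ≈ 4.792 Tm
(b) rₐ = a(1 + e) = 6.391 × 10^12 m × 1.2502 = 7.99003 × 10^12 m ≈ 7.99 Tm

Final answer:
(a) rₚ = 4.792 Tm
(b) rₐ = 7.99 Tm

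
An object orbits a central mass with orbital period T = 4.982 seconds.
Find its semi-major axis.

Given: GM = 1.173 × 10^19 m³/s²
T = 4.982 seconds
GM = 1.173 × 10^19 m³/s²
Kepler's third law: a³ = GM T² / (4π²)
T² = 24.8203 s²
a³ = (1.173 × 10^19) × 24.8203 / (4π²) = 7.37472 × 10^18 m³
a = (a³)^(1/3) = 1.94647 × 10^6 m ≈ 1.946 × 10^6 m

Final answer: 1.946 × 10^6 m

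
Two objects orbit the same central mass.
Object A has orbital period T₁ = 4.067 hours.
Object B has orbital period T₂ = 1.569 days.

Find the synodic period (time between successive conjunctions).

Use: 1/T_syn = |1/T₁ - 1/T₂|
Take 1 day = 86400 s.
T₁ = 4.067 hours = 14641.2 s
T₂ = 1.569 days = 135562 s
1/T₁ = 6.83004 × 10^-5 s⁻¹
1/T₂ = 7.37672 × 10^-6 s⁻¹
|1/T₁ − 1/T₂| = 6.09237 × 10^-5 s⁻¹
T_syn = 1 / |1/T₁ − 1/T₂| = 16414 s ≈ 4.559 hours

Final answer: T_syn = 4.559 hours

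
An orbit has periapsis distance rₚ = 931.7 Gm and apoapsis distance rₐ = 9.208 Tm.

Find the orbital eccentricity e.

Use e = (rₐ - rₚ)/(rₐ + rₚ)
rₚ = 931.7 Gm = 9.317 × 10^11 m
rₐ = 9.208 Tm = 9.208 × 10^12 m
rₐ − rₚ = 8.2763 × 10^12 m
rₐ + rₚ = 1.01397 × 10^13 m
e = (rₐ − rₚ)/(rₐ + rₚ) = 0.816227

Final answer: e = 0.8162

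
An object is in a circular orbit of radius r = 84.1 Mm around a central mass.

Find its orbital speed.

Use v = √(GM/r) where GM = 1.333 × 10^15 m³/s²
r = 84.1 Mm = 8.41 × 10^7 m
GM = 1.333 × 10^15 m³/s²
GM/r = (1.333 × 10^15) / (8.41 × 10^7) = 1.58502 × 10^7 m²/s²
v = √(GM/r) = 3981.23 m/s ≈ 3.981 km/s

Final answer: 3.981 km/s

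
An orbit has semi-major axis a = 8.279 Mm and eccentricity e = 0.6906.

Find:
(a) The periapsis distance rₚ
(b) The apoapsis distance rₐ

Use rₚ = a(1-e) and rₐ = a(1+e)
a = 8.279 Mm = 8.279 × 10^6 m
e = 0.6906:  1 − e = 0.3094,  1 + e = 1.6906
(a) rₚ = a(1 − e) = 8.279 × 10^6 m × 0.3094 = 2.56152 × 10^6 m ≈ 2.562 Mm
(b) rₐ = a(1 + e) = 8.279 × 10^6 m × 1.6906 = 1.39965 × 10^7 m ≈ 14 Mm

Final answer:
(a) rₚ = 2.562 Mm
(b) rₐ = 14 Mm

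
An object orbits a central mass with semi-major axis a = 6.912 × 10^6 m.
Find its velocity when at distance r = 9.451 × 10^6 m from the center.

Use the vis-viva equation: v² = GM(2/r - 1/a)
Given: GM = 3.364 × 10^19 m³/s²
a = 6.912 × 10^6 m
r = 9.451 × 10^6 m
GM = 3.364 × 10^19 m³/s²
2/r − 1/a = 2.11618 × 10^-7 − 1.44676 × 10^-7 = 6.69419 × 10^-8 m⁻¹
v² = GM (2/r − 1/a) = 2.25193 × 10^12 m²/s²
v = 1.50064 × 10^6 m/s ≈ 1501 km/s

Final answer: 1501 km/s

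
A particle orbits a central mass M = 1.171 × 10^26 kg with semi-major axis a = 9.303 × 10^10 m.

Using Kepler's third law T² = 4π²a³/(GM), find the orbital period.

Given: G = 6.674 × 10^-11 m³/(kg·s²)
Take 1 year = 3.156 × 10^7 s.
M = 1.171 × 10^26 kg
GM = G × M = 6.674 × 10^-11 × 1.171 × 10^26 = 7.81525 × 10^15 m³/s²
a = 9.303 × 10^10 m
a³ = 8.05136 × 10^32 m³
T = 2π √(a³/GM) = 2π √((8.05136 × 10^32) / (7.81525 × 10^15)) = 2π × 3.20969 × 10^8 s
T = 2.01671 × 10^9 s ≈ 63.9 years

Final answer: 63.9 years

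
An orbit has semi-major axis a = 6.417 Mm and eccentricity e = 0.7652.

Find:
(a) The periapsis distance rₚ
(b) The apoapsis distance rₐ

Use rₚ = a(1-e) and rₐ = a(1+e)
a = 6.417 Mm = 6.417 × 10^6 m
e = 0.7652:  1 − e = 0.2348,  1 + e = 1.7652
(a) rₚ = a(1 − e) = 6.417 × 10^6 m × 0.2348 = 1.50671 × 10^6 m ≈ 1.507 Mm
(b) rₐ = a(1 + e) = 6.417 × 10^6 m × 1.7652 = 1.13273 × 10^7 m ≈ 11.33 Mm

Final answer:
(a) rₚ = 1.507 Mm
(b) rₐ = 11.33 Mm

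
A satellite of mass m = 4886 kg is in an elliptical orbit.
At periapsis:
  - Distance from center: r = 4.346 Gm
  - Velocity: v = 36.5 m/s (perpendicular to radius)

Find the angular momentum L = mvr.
r = 4.346 Gm = 4.346 × 10^9 m
v = 36.5 m/s
vr = 36.5 × 4.346 × 10^9 = 1.58629 × 10^11 m²/s
L = m × vr = 4886 × 1.58629 × 10^11 = 7.75061 × 10^14 kg·m²/s ≈ 7.751 × 10^14 kg·m²/s

Final answer: L = 7.751 × 10^14 kg·m²/s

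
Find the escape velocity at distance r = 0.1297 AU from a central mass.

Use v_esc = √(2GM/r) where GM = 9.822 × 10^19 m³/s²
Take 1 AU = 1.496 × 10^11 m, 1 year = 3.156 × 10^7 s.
r = 0.1297 AU = 1.94031 × 10^10 m
GM = 9.822 × 10^19 m³/s²
2GM/r = 2 × (9.822 × 10^19) / (1.94031 × 10^10) = 1.01241 × 10^10 m²/s²
v_esc = √(2GM/r) = 100619 m/s ≈ 21.23 AU/year

Final answer: 21.23 AU/year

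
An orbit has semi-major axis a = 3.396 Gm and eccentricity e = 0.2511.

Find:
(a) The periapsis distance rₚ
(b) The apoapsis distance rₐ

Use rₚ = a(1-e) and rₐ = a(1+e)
a = 3.396 Gm = 3.396 × 10^9 m
e = 0.2511:  1 − e = 0.7489,  1 + e = 1.2511
(a) rₚ = a(1 − e) = 3.396 × 10^9 m × 0.7489 = 2.54326 × 10^9 m ≈ 2.543 Gm
(b) rₐ = a(1 + e) = 3.396 × 10^9 m × 1.2511 = 4.24874 × 10^9 m ≈ 4.249 Gm

Final answer:
(a) rₚ = 2.543 Gm
(b) rₐ = 4.249 Gm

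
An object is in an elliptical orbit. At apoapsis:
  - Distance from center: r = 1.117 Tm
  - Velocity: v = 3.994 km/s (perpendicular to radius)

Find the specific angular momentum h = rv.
r = 1.117 Tm = 1.117 × 10^12 m
v = 3.994 km/s = 3994 m/s
h = rv = 1.117 × 10^12 × 3994 = 4.4613 × 10^15 m²/s ≈ 4.461 × 10^15 m²/s

Final answer: h = 4.461 × 10^15 m²/s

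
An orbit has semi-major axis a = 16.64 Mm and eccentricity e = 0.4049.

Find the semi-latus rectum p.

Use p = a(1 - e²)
a = 16.64 Mm = 1.664 × 10^7 m
e = 0.4049,  e² = 0.163944,  1 − e² = 0.836056
p = a(1 − e²) = 1.664 × 10^7 m × 0.836056 = 1.3912 × 10^7 m ≈ 13.91 Mm

Final answer: p = 13.91 Mm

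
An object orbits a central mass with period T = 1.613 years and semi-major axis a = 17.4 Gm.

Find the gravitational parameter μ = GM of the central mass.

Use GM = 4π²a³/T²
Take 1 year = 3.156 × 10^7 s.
T = 1.613 years = 5.09063 × 10^7 s
a = 17.4 Gm = 1.74 × 10^10 m
a³ = 5.26802 × 10^30 m³
T² = 2.59145 × 10^15 s²
GM = 4π² × (5.26802 × 10^30) / (2.59145 × 10^15) = 8.02536 × 10^16 m³/s²
GM ≈ 8.025 × 10^16 m³/s²

Final answer: GM = 8.025 × 10^16 m³/s²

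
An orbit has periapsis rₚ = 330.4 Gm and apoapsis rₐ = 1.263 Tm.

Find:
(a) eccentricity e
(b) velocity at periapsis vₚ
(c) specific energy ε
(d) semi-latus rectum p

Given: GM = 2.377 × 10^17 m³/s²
rₚ = 330.4 Gm = 3.304 × 10^11 m
rₐ = 1.263 Tm = 1.263 × 10^12 m
GM = 2.377 × 10^17 m³/s²
a = (rₚ + rₐ)/2 = 7.967 × 10^11 m
e = (rₐ − rₚ)/(rₐ + rₚ) = (9.326 × 10^11) / (1.5934 × 10^12) = 0.585289
(a) e = 0.585289 ≈ 0.5853
(b) vₚ² = GM (2/rₚ − 1/a) = 2.377 × 10^17 × (6.05327 × 10^-12 − 1.25518 × 10^-12) = 1.14051 × 10^6 m²/s²;  vₚ = 1067.94 m/s ≈ 1.068 km/s
(c) 2a = 1.5934 × 10^12 m;  ε = −GM/(2a) = -149178 J/kg ≈ -149.2 kJ/kg
(d) 1 − e² = 0.657436;  p = a(1 − e²) = 7.967 × 10^11 × 0.657436 = 5.2378 × 10^11 m ≈ 523.8 Gm

Final answer:
(a) eccentricity e = 0.5853
(b) velocity at periapsis vₚ = 1.068 km/s
(c) specific energy ε = -149.2 kJ/kg
(d) semi-latus rectum p = 523.8 Gm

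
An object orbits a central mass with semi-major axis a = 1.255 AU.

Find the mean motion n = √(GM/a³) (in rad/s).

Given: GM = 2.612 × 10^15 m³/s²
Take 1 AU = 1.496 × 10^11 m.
a = 1.255 AU = 1.87748 × 10^11 m
GM = 2.612 × 10^15 m³/s²
a³ = 6.61799 × 10^33 m³
GM/a³ = (2.612 × 10^15) / (6.61799 × 10^33) = 3.94682 × 10^-19 s⁻²
n = √(GM/a³) = 6.28237 × 10^-10 rad/s ≈ 6.282 × 10^-10 rad/s

Final answer: n = 6.282 × 10^-10 rad/s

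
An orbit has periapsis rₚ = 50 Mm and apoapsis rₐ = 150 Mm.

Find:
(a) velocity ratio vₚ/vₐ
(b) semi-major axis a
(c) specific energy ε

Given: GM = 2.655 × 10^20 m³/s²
rₚ = 50 Mm = 5 × 10^7 m
rₐ = 150 Mm = 1.5 × 10^8 m
GM = 2.655 × 10^20 m³/s²
a = (rₚ + rₐ)/2 = 1 × 10^8 m
e = (rₐ − rₚ)/(rₐ + rₚ) = (1 × 10^8) / (2 × 10^8) = 0.5
(a) vₚ/vₐ = rₐ/rₚ (angular momentum) = (1.5 × 10^8) / (5 × 10^7) = 3 ≈ 3
(b) a = 1 × 10^8 m ≈ 100 Mm
(c) 2a = 2 × 10^8 m;  ε = −GM/(2a) = -1.3275 × 10^12 J/kg ≈ -1327 GJ/kg

Final answer:
(a) velocity ratio vₚ/vₐ = 3
(b) semi-major axis a = 100 Mm
(c) specific energy ε = -1327 GJ/kg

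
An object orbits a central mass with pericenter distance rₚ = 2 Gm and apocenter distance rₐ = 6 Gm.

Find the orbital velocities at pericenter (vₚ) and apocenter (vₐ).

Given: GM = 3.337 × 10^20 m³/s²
rₚ = 2 Gm = 2 × 10^9 m
rₐ = 6 Gm = 6 × 10^9 m
GM = 3.337 × 10^20 m³/s²
a = (rₚ + rₐ)/2 = 4 × 10^9 m
Vis-viva: v² = GM (2/r − 1/a)
vₚ² = 3.337 × 10^20 × (1 × 10^-9 − 2.5 × 10^-10) = 2.50275 × 10^11 m²/s²
vₚ = 500275 m/s ≈ 500.3 km/s
vₐ² = 3.337 × 10^20 × (3.33333 × 10^-10 − 2.5 × 10^-10) = 2.78083 × 10^10 m²/s²
vₐ = 166758 m/s ≈ 166.8 km/s

Final answer: vₚ = 500.3 km/s, vₐ = 166.8 km/s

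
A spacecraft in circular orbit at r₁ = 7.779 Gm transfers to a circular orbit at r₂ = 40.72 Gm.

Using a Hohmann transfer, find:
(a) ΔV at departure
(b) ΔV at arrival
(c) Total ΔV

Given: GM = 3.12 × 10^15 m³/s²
r₁ = 7.779 Gm = 7.779 × 10^9 m
r₂ = 40.72 Gm = 4.072 × 10^10 m
GM = 3.12 × 10^15 m³/s²
Transfer ellipse: a_t = (r₁ + r₂)/2 = 2.42495 × 10^10 m
Circular speed at r₁: v₁ = √(GM/r₁) = 633.309 m/s
Transfer speed at r₁ (periapsis): v₁ₜ = √(GM(2/r₁ − 1/a_t)) = 820.669 m/s
(a) ΔV₁ = v₁ₜ − v₁ = 187.36 m/s ≈ 187.4 m/s
Circular speed at r₂: v₂ = √(GM/r₂) = 276.805 m/s
Transfer speed at r₂ (apoapsis): v₂ₜ = √(GM(2/r₂ − 1/a_t)) = 156.778 m/s
(b) ΔV₂ = v₂ − v₂ₜ = 120.027 m/s ≈ 120 m/s
(c) ΔV_total = ΔV₁ + ΔV₂ = 307.387 m/s ≈ 307.4 m/s

Final answer:
(a) ΔV₁ = 187.4 m/s
(b) ΔV₂ = 120 m/s
(c) ΔV_total = 307.4 m/s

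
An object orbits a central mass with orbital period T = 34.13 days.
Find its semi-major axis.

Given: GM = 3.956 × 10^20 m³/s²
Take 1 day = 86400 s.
T = 34.13 days = 2.94883 × 10^6 s
GM = 3.956 × 10^20 m³/s²
Kepler's third law: a³ = GM T² / (4π²)
T² = 8.69561 × 10^12 s²
a³ = (3.956 × 10^20) × (8.69561 × 10^12) / (4π²) = 8.71358 × 10^31 m³
a = (a³)^(1/3) = 4.43335 × 10^10 m ≈ 4.433 × 10^10 m

Final answer: 4.433 × 10^10 m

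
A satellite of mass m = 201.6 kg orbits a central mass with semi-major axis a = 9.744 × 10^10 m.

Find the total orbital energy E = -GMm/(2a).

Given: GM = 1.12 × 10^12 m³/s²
a = 9.744 × 10^10 m
GM = 1.12 × 10^12 m³/s²
2a = 1.9488 × 10^11 m
GMm = 1.12 × 10^12 × 201.6 = 2.25792 × 10^14 m³·kg/s²
E = −GMm/(2a) = -1158.62 J ≈ -1.159 kJ

Final answer: -1.159 kJ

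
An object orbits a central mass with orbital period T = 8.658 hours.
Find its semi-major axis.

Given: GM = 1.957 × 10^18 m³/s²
T = 8.658 hours = 31168.8 s
GM = 1.957 × 10^18 m³/s²
Kepler's third law: a³ = GM T² / (4π²)
T² = 9.71494 × 10^8 s²
a³ = (1.957 × 10^18) × (9.71494 × 10^8) / (4π²) = 4.81583 × 10^25 m³
a = (a³)^(1/3) = 3.63823 × 10^8 m ≈ 363.8 Mm

Final answer: 363.8 Mm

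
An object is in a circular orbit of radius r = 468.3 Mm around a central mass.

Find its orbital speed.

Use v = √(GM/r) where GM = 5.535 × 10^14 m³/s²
r = 468.3 Mm = 4.683 × 10^8 m
GM = 5.535 × 10^14 m³/s²
GM/r = (5.535 × 10^14) / (4.683 × 10^8) = 1.18193 × 10^6 m²/s²
v = √(GM/r) = 1087.17 m/s ≈ 1.087 km/s

Final answer: 1.087 km/s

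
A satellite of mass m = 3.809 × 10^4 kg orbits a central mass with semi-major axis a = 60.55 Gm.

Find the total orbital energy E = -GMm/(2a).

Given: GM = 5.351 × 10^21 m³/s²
a = 60.55 Gm = 6.055 × 10^10 m
GM = 5.351 × 10^21 m³/s²
2a = 1.211 × 10^11 m
GMm = 5.351 × 10^21 × 38090 = 2.0382 × 10^26 m³·kg/s²
E = −GMm/(2a) = -1.68307 × 10^15 J ≈ -1.683 PJ

Final answer: -1.683 PJ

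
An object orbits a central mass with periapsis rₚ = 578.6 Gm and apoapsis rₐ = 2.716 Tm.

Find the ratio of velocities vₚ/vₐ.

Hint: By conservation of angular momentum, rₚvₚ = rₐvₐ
rₚ = 578.6 Gm = 5.786 × 10^11 m
rₐ = 2.716 Tm = 2.716 × 10^12 m
rₚvₚ = rₐvₐ  ⇒  vₚ/vₐ = rₐ/rₚ
vₚ/vₐ = (2.716 × 10^12) / (5.786 × 10^11) = 4.69409

Final answer: vₚ/vₐ = 4.694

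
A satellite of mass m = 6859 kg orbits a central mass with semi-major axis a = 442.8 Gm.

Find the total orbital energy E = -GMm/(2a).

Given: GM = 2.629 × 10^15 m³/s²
a = 442.8 Gm = 4.428 × 10^11 m
GM = 2.629 × 10^15 m³/s²
2a = 8.856 × 10^11 m
GMm = 2.629 × 10^15 × 6859 = 1.80323 × 10^19 m³·kg/s²
E = −GMm/(2a) = -2.03617 × 10^7 J ≈ -20.36 MJ

Final answer: -20.36 MJ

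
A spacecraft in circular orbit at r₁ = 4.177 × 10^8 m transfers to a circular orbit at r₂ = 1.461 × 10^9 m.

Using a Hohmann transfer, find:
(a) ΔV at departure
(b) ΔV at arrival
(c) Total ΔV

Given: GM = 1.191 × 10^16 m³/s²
r₁ = 4.177 × 10^8 m
r₂ = 1.461 × 10^9 m
GM = 1.191 × 10^16 m³/s²
Transfer ellipse: a_t = (r₁ + r₂)/2 = 9.3935 × 10^8 m
Circular speed at r₁: v₁ = √(GM/r₁) = 5339.78 m/s
Transfer speed at r₁ (periapsis): v₁ₜ = √(GM(2/r₁ − 1/a_t)) = 6659.4 m/s
(a) ΔV₁ = v₁ₜ − v₁ = 1319.62 m/s ≈ 1.32 km/s
Circular speed at r₂: v₂ = √(GM/r₂) = 2855.16 m/s
Transfer speed at r₂ (apoapsis): v₂ₜ = √(GM(2/r₂ − 1/a_t)) = 1903.92 m/s
(b) ΔV₂ = v₂ − v₂ₜ = 951.24 m/s ≈ 951.2 m/s
(c) ΔV_total = ΔV₁ + ΔV₂ = 2270.86 m/s ≈ 2.271 km/s

Final answer:
(a) ΔV₁ = 1.32 km/s
(b) ΔV₂ = 951.2 m/s
(c) ΔV_total = 2.271 km/s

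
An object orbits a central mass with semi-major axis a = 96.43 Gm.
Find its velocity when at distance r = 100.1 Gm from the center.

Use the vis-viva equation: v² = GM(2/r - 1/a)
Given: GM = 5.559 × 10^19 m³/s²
a = 96.43 Gm = 9.643 × 10^10 m
r = 100.1 Gm = 1.001 × 10^11 m
GM = 5.559 × 10^19 m³/s²
2/r − 1/a = 1.998 × 10^-11 − 1.03702 × 10^-11 = 9.6098 × 10^-12 m⁻¹
v² = GM (2/r − 1/a) = 5.34209 × 10^8 m²/s²
v = 23113 m/s ≈ 23.11 km/s

Final answer: 23.11 km/s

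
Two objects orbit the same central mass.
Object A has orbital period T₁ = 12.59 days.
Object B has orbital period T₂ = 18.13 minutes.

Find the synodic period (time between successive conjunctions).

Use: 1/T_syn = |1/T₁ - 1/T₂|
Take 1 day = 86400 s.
T₁ = 12.59 days = 1.08778 × 10^6 s
T₂ = 18.13 minutes = 1087.8 s
1/T₁ = 9.19307 × 10^-7 s⁻¹
1/T₂ = 0.000919287 s⁻¹
|1/T₁ − 1/T₂| = 0.000918367 s⁻¹
T_syn = 1 / |1/T₁ − 1/T₂| = 1088.89 s ≈ 18.15 minutes

Final answer: T_syn = 18.15 minutes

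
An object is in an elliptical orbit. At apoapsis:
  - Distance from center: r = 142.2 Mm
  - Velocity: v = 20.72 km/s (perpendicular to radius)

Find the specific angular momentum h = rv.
r = 142.2 Mm = 1.422 × 10^8 m
v = 20.72 km/s = 20720 m/s
h = rv = 1.422 × 10^8 × 20720 = 2.94638 × 10^12 m²/s ≈ 2.946 × 10^12 m²/s

Final answer: h = 2.946 × 10^12 m²/s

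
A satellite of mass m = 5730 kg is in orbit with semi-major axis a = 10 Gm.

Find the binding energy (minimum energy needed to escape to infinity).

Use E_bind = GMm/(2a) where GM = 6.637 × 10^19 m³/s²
a = 10 Gm = 1 × 10^10 m
GM = 6.637 × 10^19 m³/s²
m = 5730 kg
GMm = 6.637 × 10^19 × 5730 = 3.803 × 10^23 m³·kg/s²
2a = 2 × 10^10 m
E_bind = GMm/(2a) = 1.9015 × 10^13 J ≈ 19.02 TJ

Final answer: 19.02 TJ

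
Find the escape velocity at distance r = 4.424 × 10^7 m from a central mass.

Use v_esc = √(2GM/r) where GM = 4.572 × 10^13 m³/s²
r = 4.424 × 10^7 m
GM = 4.572 × 10^13 m³/s²
2GM/r = 2 × (4.572 × 10^13) / (4.424 × 10^7) = 2.06691 × 10^6 m²/s²
v_esc = √(2GM/r) = 1437.67 m/s ≈ 1.438 km/s

Final answer: 1.438 km/s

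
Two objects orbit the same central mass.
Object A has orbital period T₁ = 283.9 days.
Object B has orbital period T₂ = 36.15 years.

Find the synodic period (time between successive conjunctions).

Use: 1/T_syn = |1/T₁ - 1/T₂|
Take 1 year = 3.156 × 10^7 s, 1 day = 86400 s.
T₁ = 283.9 days = 2.4529 × 10^7 s
T₂ = 36.15 years = 1.14089 × 10^9 s
1/T₁ = 4.07681 × 10^-8 s⁻¹
1/T₂ = 8.76506 × 10^-10 s⁻¹
|1/T₁ − 1/T₂| = 3.98916 × 10^-8 s⁻¹
T_syn = 1 / |1/T₁ − 1/T₂| = 2.50679 × 10^7 s ≈ 290.1 days

Final answer: T_syn = 290.1 days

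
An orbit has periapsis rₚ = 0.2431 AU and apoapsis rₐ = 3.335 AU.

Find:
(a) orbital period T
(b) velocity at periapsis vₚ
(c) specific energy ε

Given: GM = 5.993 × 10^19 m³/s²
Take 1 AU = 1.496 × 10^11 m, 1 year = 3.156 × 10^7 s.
rₚ = 0.2431 AU = 3.63678 × 10^10 m
rₐ = 3.335 AU = 4.98916 × 10^11 m
GM = 5.993 × 10^19 m³/s²
a = (rₚ + rₐ)/2 = 2.67642 × 10^11 m
e = (rₐ − rₚ)/(rₐ + rₚ) = (4.62548 × 10^11) / (5.35284 × 10^11) = 0.864118
(a) a³ = 1.91718 × 10^34 m³;  T = 2π √(a³/GM) = 2π × 1.78858 × 10^7 s = 1.1238 × 10^8 s ≈ 3.561 years
(b) vₚ² = GM (2/rₚ − 1/a) = 5.993 × 10^19 × (5.49938 × 10^-11 − 3.73634 × 10^-12) = 3.07186 × 10^9 m²/s²;  vₚ = 55424.3 m/s ≈ 11.69 AU/year
(c) 2a = 5.35284 × 10^11 m;  ε = −GM/(2a) = -1.11959 × 10^8 J/kg ≈ -112 MJ/kg

Final answer:
(a) orbital period T = 3.561 years
(b) velocity at periapsis vₚ = 11.69 AU/year
(c) specific energy ε = -112 MJ/kg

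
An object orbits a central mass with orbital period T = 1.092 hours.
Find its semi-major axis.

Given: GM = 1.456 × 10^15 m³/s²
T = 1.092 hours = 3931.2 s
GM = 1.456 × 10^15 m³/s²
Kepler's third law: a³ = GM T² / (4π²)
T² = 1.54543 × 10^7 s²
a³ = (1.456 × 10^15) × (1.54543 × 10^7) / (4π²) = 5.6997 × 10^20 m³
a = (a³)^(1/3) = 8.2912 × 10^6 m ≈ 8.291 Mm

Final answer: 8.291 Mm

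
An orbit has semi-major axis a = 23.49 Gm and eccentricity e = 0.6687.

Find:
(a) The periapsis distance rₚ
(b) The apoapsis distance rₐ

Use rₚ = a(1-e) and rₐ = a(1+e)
a = 23.49 Gm = 2.349 × 10^10 m
e = 0.6687:  1 − e = 0.3313,  1 + e = 1.6687
(a) rₚ = a(1 − e) = 2.349 × 10^10 m × 0.3313 = 7.78224 × 10^9 m ≈ 7.782 Gm
(b) rₐ = a(1 + e) = 2.349 × 10^10 m × 1.6687 = 3.91978 × 10^10 m ≈ 39.2 Gm

Final answer:
(a) rₚ = 7.782 Gm
(b) rₐ = 39.2 Gm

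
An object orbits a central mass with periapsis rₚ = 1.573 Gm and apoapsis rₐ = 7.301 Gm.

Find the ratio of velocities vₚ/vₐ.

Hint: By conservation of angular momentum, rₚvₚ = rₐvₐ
rₚ = 1.573 Gm = 1.573 × 10^9 m
rₐ = 7.301 Gm = 7.301 × 10^9 m
rₚvₚ = rₐvₐ  ⇒  vₚ/vₐ = rₐ/rₚ
vₚ/vₐ = (7.301 × 10^9) / (1.573 × 10^9) = 4.64145

Final answer: vₚ/vₐ = 4.641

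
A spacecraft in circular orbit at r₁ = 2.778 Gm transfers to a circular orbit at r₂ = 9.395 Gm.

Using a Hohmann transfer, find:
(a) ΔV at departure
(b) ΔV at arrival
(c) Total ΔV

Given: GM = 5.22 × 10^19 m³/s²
r₁ = 2.778 Gm = 2.778 × 10^9 m
r₂ = 9.395 Gm = 9.395 × 10^9 m
GM = 5.22 × 10^19 m³/s²
Transfer ellipse: a_t = (r₁ + r₂)/2 = 6.0865 × 10^9 m
Circular speed at r₁: v₁ = √(GM/r₁) = 137078 m/s
Transfer speed at r₁ (periapsis): v₁ₜ = √(GM(2/r₁ − 1/a_t)) = 170307 m/s
(a) ΔV₁ = v₁ₜ − v₁ = 33229 m/s ≈ 33.23 km/s
Circular speed at r₂: v₂ = √(GM/r₂) = 74539.6 m/s
Transfer speed at r₂ (apoapsis): v₂ₜ = √(GM(2/r₂ − 1/a_t)) = 50358.1 m/s
(b) ΔV₂ = v₂ − v₂ₜ = 24181.5 m/s ≈ 24.18 km/s
(c) ΔV_total = ΔV₁ + ΔV₂ = 57410.5 m/s ≈ 57.41 km/s

Final answer:
(a) ΔV₁ = 33.23 km/s
(b) ΔV₂ = 24.18 km/s
(c) ΔV_total = 57.41 km/s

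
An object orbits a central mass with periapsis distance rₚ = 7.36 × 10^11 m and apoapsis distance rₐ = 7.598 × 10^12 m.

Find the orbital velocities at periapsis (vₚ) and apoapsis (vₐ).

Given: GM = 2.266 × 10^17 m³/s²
rₚ = 7.36 × 10^11 m
rₐ = 7.598 × 10^12 m
GM = 2.266 × 10^17 m³/s²
a = (rₚ + rₐ)/2 = 4.167 × 10^12 m
Vis-viva: v² = GM (2/r − 1/a)
vₚ² = 2.266 × 10^17 × (2.71739 × 10^-12 − 2.39981 × 10^-13) = 561381 m²/s²
vₚ = 749.254 m/s ≈ 749.3 m/s
vₐ² = 2.266 × 10^17 × (2.63227 × 10^-13 − 2.39981 × 10^-13) = 5267.63 m²/s²
vₐ = 72.5784 m/s ≈ 72.58 m/s

Final answer: vₚ = 749.3 m/s, vₐ = 72.58 m/s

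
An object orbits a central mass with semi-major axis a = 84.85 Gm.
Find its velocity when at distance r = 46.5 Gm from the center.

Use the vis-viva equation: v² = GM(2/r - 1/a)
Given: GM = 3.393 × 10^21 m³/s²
a = 84.85 Gm = 8.485 × 10^10 m
r = 46.5 Gm = 4.65 × 10^10 m
GM = 3.393 × 10^21 m³/s²
2/r − 1/a = 4.30108 × 10^-11 − 1.17855 × 10^-11 = 3.12252 × 10^-11 m⁻¹
v² = GM (2/r − 1/a) = 1.05947 × 10^11 m²/s²
v = 325495 m/s ≈ 325.5 km/s

Final answer: 325.5 km/s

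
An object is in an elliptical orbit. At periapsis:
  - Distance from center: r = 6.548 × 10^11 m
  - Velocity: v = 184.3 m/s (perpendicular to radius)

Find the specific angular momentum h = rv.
r = 6.548 × 10^11 m
v = 184.3 m/s
h = rv = 6.548 × 10^11 × 184.3 = 1.2068 × 10^14 m²/s ≈ 1.207 × 10^14 m²/s

Final answer: h = 1.207 × 10^14 m²/s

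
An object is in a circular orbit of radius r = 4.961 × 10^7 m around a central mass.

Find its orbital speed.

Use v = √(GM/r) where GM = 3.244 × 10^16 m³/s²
r = 4.961 × 10^7 m
GM = 3.244 × 10^16 m³/s²
GM/r = (3.244 × 10^16) / (4.961 × 10^7) = 6.539 × 10^8 m²/s²
v = √(GM/r) = 25571.5 m/s ≈ 25.57 km/s

Final answer: 25.57 km/s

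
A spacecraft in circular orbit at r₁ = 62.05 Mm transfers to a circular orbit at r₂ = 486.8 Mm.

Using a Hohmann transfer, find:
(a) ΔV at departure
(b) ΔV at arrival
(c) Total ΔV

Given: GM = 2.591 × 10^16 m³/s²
r₁ = 62.05 Mm = 6.205 × 10^7 m
r₂ = 486.8 Mm = 4.868 × 10^8 m
GM = 2.591 × 10^16 m³/s²
Transfer ellipse: a_t = (r₁ + r₂)/2 = 2.74425 × 10^8 m
Circular speed at r₁: v₁ = √(GM/r₁) = 20434.4 m/s
Transfer speed at r₁ (periapsis): v₁ₜ = √(GM(2/r₁ − 1/a_t)) = 27216.1 m/s
(a) ΔV₁ = v₁ₜ − v₁ = 6781.68 m/s ≈ 6.782 km/s
Circular speed at r₂: v₂ = √(GM/r₂) = 7295.56 m/s
Transfer speed at r₂ (apoapsis): v₂ₜ = √(GM(2/r₂ − 1/a_t)) = 3469.11 m/s
(b) ΔV₂ = v₂ − v₂ₜ = 3826.45 m/s ≈ 3.826 km/s
(c) ΔV_total = ΔV₁ + ΔV₂ = 10608.1 m/s ≈ 10.61 km/s

Final answer:
(a) ΔV₁ = 6.782 km/s
(b) ΔV₂ = 3.826 km/s
(c) ΔV_total = 10.61 km/s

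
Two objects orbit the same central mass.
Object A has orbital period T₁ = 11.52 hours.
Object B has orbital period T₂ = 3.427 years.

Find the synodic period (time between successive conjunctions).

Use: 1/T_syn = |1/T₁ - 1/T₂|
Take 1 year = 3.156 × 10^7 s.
T₁ = 11.52 hours = 41472 s
T₂ = 3.427 years = 1.08156 × 10^8 s
1/T₁ = 2.41127 × 10^-5 s⁻¹
1/T₂ = 9.24589 × 10^-9 s⁻¹
|1/T₁ − 1/T₂| = 2.41034 × 10^-5 s⁻¹
T_syn = 1 / |1/T₁ − 1/T₂| = 41487.9 s ≈ 11.52 hours

Final answer: T_syn = 11.52 hours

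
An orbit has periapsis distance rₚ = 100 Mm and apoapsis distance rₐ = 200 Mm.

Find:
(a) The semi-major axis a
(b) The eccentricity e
rₚ = 100 Mm = 1 × 10^8 m
rₐ = 200 Mm = 2 × 10^8 m
(a) a = (rₚ + rₐ)/2 = 1.5 × 10^8 m ≈ 150 Mm
(b) e = (rₐ − rₚ)/(rₐ + rₚ) = (1 × 10^8) / (3 × 10^8) = 0.333333

Final answer:
(a) a = 150 Mm
(b) e = 0.3333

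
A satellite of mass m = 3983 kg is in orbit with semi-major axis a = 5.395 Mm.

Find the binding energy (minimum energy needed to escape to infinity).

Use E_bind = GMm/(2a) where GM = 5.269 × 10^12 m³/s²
a = 5.395 Mm = 5.395 × 10^6 m
GM = 5.269 × 10^12 m³/s²
m = 3983 kg
GMm = 5.269 × 10^12 × 3983 = 2.09864 × 10^16 m³·kg/s²
2a = 1.079 × 10^7 m
E_bind = GMm/(2a) = 1.94499 × 10^9 J ≈ 1.945 GJ

Final answer: 1.945 GJ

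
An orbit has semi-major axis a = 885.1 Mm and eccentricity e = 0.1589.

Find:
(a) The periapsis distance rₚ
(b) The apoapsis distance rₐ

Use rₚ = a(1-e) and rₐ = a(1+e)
a = 885.1 Mm = 8.851 × 10^8 m
e = 0.1589:  1 − e = 0.8411,  1 + e = 1.1589
(a) rₚ = a(1 − e) = 8.851 × 10^8 m × 0.8411 = 7.44458 × 10^8 m ≈ 744.5 Mm
(b) rₐ = a(1 + e) = 8.851 × 10^8 m × 1.1589 = 1.02574 × 10^9 m ≈ 1.026 Gm

Final answer:
(a) rₚ = 744.5 Mm
(b) rₐ = 1.026 Gm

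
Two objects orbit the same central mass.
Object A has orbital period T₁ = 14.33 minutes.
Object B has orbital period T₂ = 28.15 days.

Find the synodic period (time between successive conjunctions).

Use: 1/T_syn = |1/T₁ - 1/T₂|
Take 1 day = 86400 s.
T₁ = 14.33 minutes = 859.8 s
T₂ = 28.15 days = 2.43216 × 10^6 s
1/T₁ = 0.00116306 s⁻¹
1/T₂ = 4.11157 × 10^-7 s⁻¹
|1/T₁ − 1/T₂| = 0.00116265 s⁻¹
T_syn = 1 / |1/T₁ − 1/T₂| = 860.104 s ≈ 14.34 minutes

Final answer: T_syn = 14.34 minutes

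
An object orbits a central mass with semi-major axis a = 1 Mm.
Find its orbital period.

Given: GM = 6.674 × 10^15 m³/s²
a = 1 Mm = 1 × 10^6 m
GM = 6.674 × 10^15 m³/s²
a³ = 1 × 10^18 m³
T = 2π √(a³/GM) = 2π √((1 × 10^18) / (6.674 × 10^15)) = 2π × 12.2407 s
T = 76.9107 s ≈ 1.282 minutes

Final answer: 1.282 minutes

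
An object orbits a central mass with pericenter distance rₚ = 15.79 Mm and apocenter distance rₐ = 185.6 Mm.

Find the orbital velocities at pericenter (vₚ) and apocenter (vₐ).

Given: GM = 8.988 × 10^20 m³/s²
rₚ = 15.79 Mm = 1.579 × 10^7 m
rₐ = 185.6 Mm = 1.856 × 10^8 m
GM = 8.988 × 10^20 m³/s²
a = (rₚ + rₐ)/2 = 1.00695 × 10^8 m
Vis-viva: v² = GM (2/r − 1/a)
vₚ² = 8.988 × 10^20 × (1.26662 × 10^-7 − 9.93098 × 10^-9) = 1.04918 × 10^14 m²/s²
vₚ = 1.0243 × 10^7 m/s ≈ 1.024 × 10^4 km/s
vₐ² = 8.988 × 10^20 × (1.07759 × 10^-8 − 9.93098 × 10^-9) = 7.5938 × 10^11 m²/s²
vₐ = 871424 m/s ≈ 871.4 km/s

Final answer: vₚ = 1.024 × 10^4 km/s, vₐ = 871.4 km/s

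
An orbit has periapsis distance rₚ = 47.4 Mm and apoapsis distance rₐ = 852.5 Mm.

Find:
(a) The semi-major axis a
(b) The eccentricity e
rₚ = 47.4 Mm = 4.74 × 10^7 m
rₐ = 852.5 Mm = 8.525 × 10^8 m
(a) a = (rₚ + rₐ)/2 = 4.4995 × 10^8 m ≈ 449.9 Mm
(b) e = (rₐ − rₚ)/(rₐ + rₚ) = (8.051 × 10^8) / (8.999 × 10^8) = 0.894655

Final answer:
(a) a = 449.9 Mm
(b) e = 0.8947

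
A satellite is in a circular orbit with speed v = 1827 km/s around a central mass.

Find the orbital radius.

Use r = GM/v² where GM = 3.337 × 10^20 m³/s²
v = 1827 km/s = 1.827 × 10^6 m/s
GM = 3.337 × 10^20 m³/s²
v² = 3.33793 × 10^12 m²/s²
r = GM/v² = (3.337 × 10^20) / (3.33793 × 10^12) = 9.99722 × 10^7 m ≈ 99.97 Mm

Final answer: 99.97 Mm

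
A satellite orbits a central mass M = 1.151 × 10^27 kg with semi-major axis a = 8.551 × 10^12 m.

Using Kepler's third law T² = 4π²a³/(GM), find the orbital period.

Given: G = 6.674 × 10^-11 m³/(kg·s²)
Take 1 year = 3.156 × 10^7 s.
M = 1.151 × 10^27 kg
GM = G × M = 6.674 × 10^-11 × 1.151 × 10^27 = 7.68177 × 10^16 m³/s²
a = 8.551 × 10^12 m
a³ = 6.25246 × 10^38 m³
T = 2π √(a³/GM) = 2π √((6.25246 × 10^38) / (7.68177 × 10^16)) = 2π × 9.02183 × 10^10 s
T = 5.66858 × 10^11 s ≈ 1.796 × 10^4 years

Final answer: 1.796 × 10^4 years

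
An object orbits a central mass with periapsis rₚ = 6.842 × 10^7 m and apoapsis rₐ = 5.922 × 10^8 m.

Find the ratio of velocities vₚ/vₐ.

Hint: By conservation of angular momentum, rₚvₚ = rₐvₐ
rₚ = 6.842 × 10^7 m
rₐ = 5.922 × 10^8 m
rₚvₚ = rₐvₐ  ⇒  vₚ/vₐ = rₐ/rₚ
vₚ/vₐ = (5.922 × 10^8) / (6.842 × 10^7) = 8.65536

Final answer: vₚ/vₐ = 8.655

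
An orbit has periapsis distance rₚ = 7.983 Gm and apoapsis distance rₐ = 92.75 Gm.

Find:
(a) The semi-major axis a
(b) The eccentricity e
rₚ = 7.983 Gm = 7.983 × 10^9 m
rₐ = 92.75 Gm = 9.275 × 10^10 m
(a) a = (rₚ + rₐ)/2 = 5.03665 × 10^10 m ≈ 50.37 Gm
(b) e = (rₐ − rₚ)/(rₐ + rₚ) = (8.4767 × 10^10) / (1.00733 × 10^11) = 0.841502

Final answer:
(a) a = 50.37 Gm
(b) e = 0.8415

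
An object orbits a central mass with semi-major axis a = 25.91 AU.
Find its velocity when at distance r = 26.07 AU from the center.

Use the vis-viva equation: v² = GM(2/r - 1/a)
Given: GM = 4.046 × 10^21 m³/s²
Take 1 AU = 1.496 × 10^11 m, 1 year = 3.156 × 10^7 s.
a = 25.91 AU = 3.87614 × 10^12 m
r = 26.07 AU = 3.90007 × 10^12 m
GM = 4.046 × 10^21 m³/s²
2/r − 1/a = 5.12811 × 10^-13 − 2.57989 × 10^-13 = 2.54822 × 10^-13 m⁻¹
v² = GM (2/r − 1/a) = 1.03101 × 10^9 m²/s²
v = 32109.4 m/s ≈ 6.774 AU/year

Final answer: 6.774 AU/year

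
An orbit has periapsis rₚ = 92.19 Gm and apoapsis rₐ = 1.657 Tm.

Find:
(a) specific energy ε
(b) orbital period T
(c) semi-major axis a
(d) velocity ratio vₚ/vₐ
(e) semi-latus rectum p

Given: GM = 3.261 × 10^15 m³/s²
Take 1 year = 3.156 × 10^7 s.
rₚ = 92.19 Gm = 9.219 × 10^10 m
rₐ = 1.657 Tm = 1.657 × 10^12 m
GM = 3.261 × 10^15 m³/s²
a = (rₚ + rₐ)/2 = 8.74595 × 10^11 m
e = (rₐ − rₚ)/(rₐ + rₚ) = (1.56481 × 10^12) / (1.74919 × 10^12) = 0.894591
(a) 2a = 1.74919 × 10^12 m;  ε = −GM/(2a) = -1864.29 J/kg ≈ -1.864 kJ/kg
(b) a³ = 6.68992 × 10^35 m³;  T = 2π √(a³/GM) = 2π × 1.4323 × 10^10 s = 8.99943 × 10^10 s ≈ 2852 years
(c) a = 8.74595 × 10^11 m ≈ 874.6 Gm
(d) vₚ/vₐ = rₐ/rₚ (angular momentum) = (1.657 × 10^12) / (9.219 × 10^10) = 17.9737 ≈ 17.97
(e) 1 − e² = 0.199707;  p = a(1 − e²) = 8.74595 × 10^11 × 0.199707 = 1.74662 × 10^11 m ≈ 174.7 Gm

Final answer:
(a) specific energy ε = -1.864 kJ/kg
(b) orbital period T = 2852 years
(c) semi-major axis a = 874.6 Gm
(d) velocity ratio vₚ/vₐ = 17.97
(e) semi-latus rectum p = 174.7 Gm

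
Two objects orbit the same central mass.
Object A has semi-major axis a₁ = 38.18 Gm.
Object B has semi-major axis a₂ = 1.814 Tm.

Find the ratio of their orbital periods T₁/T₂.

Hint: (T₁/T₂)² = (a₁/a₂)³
a₁ = 38.18 Gm = 3.818 × 10^10 m
a₂ = 1.814 Tm = 1.814 × 10^12 m
a₁/a₂ = 0.0210474
T₁/T₂ = (a₁/a₂)^(3/2) = (0.0210474)^1.5 = 0.0030535

Final answer: T₁/T₂ = 0.003054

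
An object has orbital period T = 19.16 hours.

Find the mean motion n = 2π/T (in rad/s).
T = 19.16 hours = 68976 s
n = 2π / 68976 s = 9.10923 × 10^-5 rad/s ≈ 9.109 × 10^-5 rad/s

Final answer: n = 9.109 × 10^-5 rad/s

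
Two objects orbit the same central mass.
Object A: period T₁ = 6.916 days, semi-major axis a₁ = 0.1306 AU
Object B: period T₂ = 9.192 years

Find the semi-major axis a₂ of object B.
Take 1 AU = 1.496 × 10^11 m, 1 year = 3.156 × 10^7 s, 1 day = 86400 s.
T₁ = 6.916 days = 597542 s
T₂ = 9.192 years = 2.901 × 10^8 s
a₁ = 0.1306 AU = 1.95378 × 10^10 m
Kepler's third law: (T₂/T₁)² = (a₂/a₁)³  ⇒  a₂ = a₁ (T₂/T₁)^(2/3)
T₂/T₁ = 485.488
(T₂/T₁)^(2/3) = 61.7711
a₂ = 1.95378 × 10^10 m × 61.7711 = 1.20687 × 10^12 m ≈ 8.067 AU

Final answer: a₂ = 8.067 AU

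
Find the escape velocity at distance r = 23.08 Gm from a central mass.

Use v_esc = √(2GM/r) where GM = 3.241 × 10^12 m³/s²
r = 23.08 Gm = 2.308 × 10^10 m
GM = 3.241 × 10^12 m³/s²
2GM/r = 2 × (3.241 × 10^12) / (2.308 × 10^10) = 280.849 m²/s²
v_esc = √(2GM/r) = 16.7586 m/s ≈ 16.76 m/s

Final answer: 16.76 m/s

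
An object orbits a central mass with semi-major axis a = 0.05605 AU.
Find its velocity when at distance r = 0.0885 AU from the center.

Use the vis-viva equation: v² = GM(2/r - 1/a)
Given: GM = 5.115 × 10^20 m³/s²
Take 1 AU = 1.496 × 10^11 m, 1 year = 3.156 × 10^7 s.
a = 0.05605 AU = 8.38508 × 10^9 m
r = 0.0885 AU = 1.32396 × 10^10 m
GM = 5.115 × 10^20 m³/s²
2/r − 1/a = 1.51062 × 10^-10 − 1.19259 × 10^-10 = 3.18025 × 10^-11 m⁻¹
v² = GM (2/r − 1/a) = 1.6267 × 10^10 m²/s²
v = 127542 m/s ≈ 26.91 AU/year

Final answer: 26.91 AU/year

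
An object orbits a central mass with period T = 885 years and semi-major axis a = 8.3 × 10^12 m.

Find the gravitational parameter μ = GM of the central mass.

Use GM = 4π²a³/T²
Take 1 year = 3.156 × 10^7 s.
T = 885 years = 2.79306 × 10^10 s
a = 8.3 × 10^12 m
a³ = 5.71787 × 10^38 m³
T² = 7.80118 × 10^20 s²
GM = 4π² × (5.71787 × 10^38) / (7.80118 × 10^20) = 2.89357 × 10^19 m³/s²
GM ≈ 2.894 × 10^19 m³/s²

Final answer: GM = 2.894 × 10^19 m³/s²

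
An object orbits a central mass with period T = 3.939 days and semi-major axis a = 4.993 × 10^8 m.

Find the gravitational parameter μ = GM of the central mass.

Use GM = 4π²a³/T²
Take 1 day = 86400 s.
T = 3.939 days = 340330 s
a = 4.993 × 10^8 m
a³ = 1.24476 × 10^26 m³
T² = 1.15824 × 10^11 s²
GM = 4π² × (1.24476 × 10^26) / (1.15824 × 10^11) = 4.24273 × 10^16 m³/s²
GM ≈ 4.243 × 10^16 m³/s²

Final answer: GM = 4.243 × 10^16 m³/s²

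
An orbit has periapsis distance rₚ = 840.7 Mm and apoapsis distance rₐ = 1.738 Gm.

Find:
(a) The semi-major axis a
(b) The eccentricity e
rₚ = 840.7 Mm = 8.407 × 10^8 m
rₐ = 1.738 Gm = 1.738 × 10^9 m
(a) a = (rₚ + rₐ)/2 = 1.28935 × 10^9 m ≈ 1.289 Gm
(b) e = (rₐ − rₚ)/(rₐ + rₚ) = (8.973 × 10^8) / (2.5787 × 10^9) = 0.347966

Final answer:
(a) a = 1.289 Gm
(b) e = 0.348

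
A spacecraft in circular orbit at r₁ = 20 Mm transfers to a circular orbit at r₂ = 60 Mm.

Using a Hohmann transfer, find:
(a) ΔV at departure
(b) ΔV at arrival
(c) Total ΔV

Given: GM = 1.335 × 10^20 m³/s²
r₁ = 20 Mm = 2 × 10^7 m
r₂ = 60 Mm = 6 × 10^7 m
GM = 1.335 × 10^20 m³/s²
Transfer ellipse: a_t = (r₁ + r₂)/2 = 4 × 10^7 m
Circular speed at r₁: v₁ = √(GM/r₁) = 2.5836 × 10^6 m/s
Transfer speed at r₁ (periapsis): v₁ₜ = √(GM(2/r₁ − 1/a_t)) = 3.16425 × 10^6 m/s
(a) ΔV₁ = v₁ₜ − v₁ = 580651 m/s ≈ 580.7 km/s
Circular speed at r₂: v₂ = √(GM/r₂) = 1.49164 × 10^6 m/s
Transfer speed at r₂ (apoapsis): v₂ₜ = √(GM(2/r₂ − 1/a_t)) = 1.05475 × 10^6 m/s
(b) ΔV₂ = v₂ − v₂ₜ = 436892 m/s ≈ 436.9 km/s
(c) ΔV_total = ΔV₁ + ΔV₂ = 1.01754 × 10^6 m/s ≈ 1018 km/s

Final answer:
(a) ΔV₁ = 580.7 km/s
(b) ΔV₂ = 436.9 km/s
(c) ΔV_total = 1018 km/s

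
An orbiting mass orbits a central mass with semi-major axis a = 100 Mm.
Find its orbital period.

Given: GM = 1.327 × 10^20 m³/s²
a = 100 Mm = 1 × 10^8 m
GM = 1.327 × 10^20 m³/s²
a³ = 1 × 10^24 m³
T = 2π √(a³/GM) = 2π √((1 × 10^24) / (1.327 × 10^20)) = 2π × 86.809 s
T = 545.437 s ≈ 9.091 minutes

Final answer: 9.091 minutes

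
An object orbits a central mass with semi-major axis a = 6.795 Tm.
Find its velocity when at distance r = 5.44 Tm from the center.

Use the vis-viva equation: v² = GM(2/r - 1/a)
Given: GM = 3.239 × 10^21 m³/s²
a = 6.795 Tm = 6.795 × 10^12 m
r = 5.44 Tm = 5.44 × 10^12 m
GM = 3.239 × 10^21 m³/s²
2/r − 1/a = 3.67647 × 10^-13 − 1.47167 × 10^-13 = 2.2048 × 10^-13 m⁻¹
v² = GM (2/r − 1/a) = 7.14135 × 10^8 m²/s²
v = 26723.3 m/s ≈ 26.72 km/s

Final answer: 26.72 km/s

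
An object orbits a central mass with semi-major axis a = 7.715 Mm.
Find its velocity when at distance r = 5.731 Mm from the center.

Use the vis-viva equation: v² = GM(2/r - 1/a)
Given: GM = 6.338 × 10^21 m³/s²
a = 7.715 Mm = 7.715 × 10^6 m
r = 5.731 Mm = 5.731 × 10^6 m
GM = 6.338 × 10^21 m³/s²
2/r − 1/a = 3.48979 × 10^-7 − 1.29618 × 10^-7 = 2.19362 × 10^-7 m⁻¹
v² = GM (2/r − 1/a) = 1.39031 × 10^15 m²/s²
v = 3.72869 × 10^7 m/s ≈ 3.729 × 10^4 km/s

Final answer: 3.729 × 10^4 km/s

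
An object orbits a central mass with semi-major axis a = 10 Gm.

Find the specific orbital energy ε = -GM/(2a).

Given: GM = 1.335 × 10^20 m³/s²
a = 10 Gm = 1 × 10^10 m
GM = 1.335 × 10^20 m³/s²
2a = 2 × 10^10 m
ε = −GM/(2a) = -6.675 × 10^9 J/kg ≈ -6.675 GJ/kg

Final answer: -6.675 GJ/kg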